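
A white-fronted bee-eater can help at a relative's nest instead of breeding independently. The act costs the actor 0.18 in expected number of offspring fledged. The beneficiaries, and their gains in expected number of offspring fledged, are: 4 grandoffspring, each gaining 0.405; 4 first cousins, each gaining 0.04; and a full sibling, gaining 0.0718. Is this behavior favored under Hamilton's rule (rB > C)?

Hamilton's rule: the trait is favored when the sum of r·B over every recipient exceeds the actor's cost C.
r to a grandoffspring = 1/4 (two parent–offspring links: r = (1/2)^2 = 1/4).
r to a first cousin = 0.125 (first cousins share one grandparent pair — two paths of length 4: r = 2·(1/2)^4 = 1/8).
r to a full sibling = 1/2 (full sibs share both parents — two paths of length 2: r = 2·(1/2)^2 = 1/2).
Summing one r·B term per recipient: 4·0.25·0.405 + 4·0.125·0.04 + 1·0.5·0.0718 = 0.4609.
0.4609 > 0.18: the indirect benefit exceeds the cost.

Yes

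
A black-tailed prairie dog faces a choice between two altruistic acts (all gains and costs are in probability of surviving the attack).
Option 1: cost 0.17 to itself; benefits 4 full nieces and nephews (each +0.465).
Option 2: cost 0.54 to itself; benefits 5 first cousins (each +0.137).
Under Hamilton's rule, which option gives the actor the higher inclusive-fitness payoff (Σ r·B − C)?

Option 1

Option 1: r to a full niece or nephew = 0.25.
Option 1: Σ r·B − C = (4·0.25·0.465) − 0.17 = 0.295.
Option 2: r to a first cousin = 0.125.
Option 2: Σ r·B − C = (5·0.125·0.137) − 0.54 = -0.454375.
Option 1 has the higher net inclusive-fitness payoff.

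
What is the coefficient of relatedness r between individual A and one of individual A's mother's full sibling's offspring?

0.125

Each parent–offspring link contributes a factor of 1/2, and independent paths through distinct common ancestors add.
First cousins share one grandparent pair — two paths of length 4: r = 2·(1/2)^4 = 1/8.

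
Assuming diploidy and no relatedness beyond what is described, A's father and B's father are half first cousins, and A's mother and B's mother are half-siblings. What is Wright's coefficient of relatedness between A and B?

0.078125

Independent pedigree routes through distinct common ancestors add.
A and B are related in two ways: half second cousins through their fathers (r = 1/64) and half first cousins through their mothers (r = 1/16).
r = 1/64 + 1/16 = 5/64 = 0.078125.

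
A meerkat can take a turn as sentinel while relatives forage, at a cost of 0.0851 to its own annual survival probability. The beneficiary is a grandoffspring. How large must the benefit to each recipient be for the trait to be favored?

r to a grandoffspring = 0.25 (two parent–offspring links: r = (1/2)^2 = 1/4).
Hamilton's rule with n recipients of equal r: n·r·B > C, so B > C/(n·r) = 0.0851/(1·0.25) = 0.3404.

0.3404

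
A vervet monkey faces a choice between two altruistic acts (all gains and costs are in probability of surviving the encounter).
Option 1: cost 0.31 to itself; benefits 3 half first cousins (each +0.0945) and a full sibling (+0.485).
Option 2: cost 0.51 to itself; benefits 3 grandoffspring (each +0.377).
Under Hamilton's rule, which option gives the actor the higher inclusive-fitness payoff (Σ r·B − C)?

Option 1: r to a half first cousin = 0.0625.
Option 1: r to a full sibling = 0.5.
Option 1: Σ r·B − C = (3·0.0625·0.0945 + 1·0.5·0.485) − 0.31 = -0.04978125.
Option 2: r to a grandoffspring = 0.25.
Option 2: Σ r·B − C = (3·0.25·0.377) − 0.51 = -0.22725.
Option 1 has the higher net inclusive-fitness payoff.

Option 1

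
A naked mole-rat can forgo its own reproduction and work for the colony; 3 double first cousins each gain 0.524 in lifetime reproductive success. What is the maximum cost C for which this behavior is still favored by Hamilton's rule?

r to a double first cousin = 1/4 (double first cousins share both grandparent pairs — four paths of length 4: r = 4·(1/2)^4 = 1/4).
Hamilton's rule: n·r·B > C, so the trait is favored while C < n·r·B = 3·0.25·0.524 = 0.393.

0.393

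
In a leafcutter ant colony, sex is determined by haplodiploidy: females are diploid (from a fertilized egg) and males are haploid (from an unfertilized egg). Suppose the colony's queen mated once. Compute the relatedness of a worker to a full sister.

0.75

Haplodiploid full sisters inherit their father's entire haploid genome identically (contributing 1/2) and on average half of their mother's contribution (1/2 · 1/2 = 1/4); r = 1/2 + 1/4 = 3/4.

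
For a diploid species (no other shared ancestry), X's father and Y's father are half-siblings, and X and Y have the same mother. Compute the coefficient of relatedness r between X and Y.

0.3125

Wright's path rule: contributions from independent ancestry routes add.
X and Y are related in two ways: half first cousins through their fathers (r = 1/16) and half-sibs through their shared mother (r = 1/4).
r = 1/16 + 1/4 = 5/16 = 0.3125.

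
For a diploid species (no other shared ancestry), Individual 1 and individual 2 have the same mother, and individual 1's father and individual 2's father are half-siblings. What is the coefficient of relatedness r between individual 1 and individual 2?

Wright's path rule: contributions from independent ancestry routes add.
Individual 1 and individual 2 are related in two ways: half-sibs through their shared mother (r = 1/4) and half first cousins through their fathers (r = 1/16).
r = 1/4 + 1/16 = 0.3125.

0.3125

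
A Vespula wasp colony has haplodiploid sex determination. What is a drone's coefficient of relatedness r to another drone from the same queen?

0.5

Haploid brothers each carry a random half of the queen's diploid genome, so on average they share half: r = 1/2.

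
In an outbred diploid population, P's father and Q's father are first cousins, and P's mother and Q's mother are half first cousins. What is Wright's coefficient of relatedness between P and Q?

0.046875

With two independent routes of shared ancestry, r is the sum of the two contributions.
P and Q are related in two ways: second cousins through their fathers (r = 1/32) and half second cousins through their mothers (r = 1/64).
r = 1/32 + 1/64 = 3/64 = 0.046875.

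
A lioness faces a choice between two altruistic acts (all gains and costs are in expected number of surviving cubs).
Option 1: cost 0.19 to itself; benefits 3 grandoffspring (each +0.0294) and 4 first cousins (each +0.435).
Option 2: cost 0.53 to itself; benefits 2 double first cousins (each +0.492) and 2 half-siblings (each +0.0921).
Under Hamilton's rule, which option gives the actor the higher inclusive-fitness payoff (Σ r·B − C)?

Option 1: r to a grandoffspring = 0.25.
Option 1: r to a first cousin = 0.125.
Option 1: Σ r·B − C = (3·0.25·0.0294 + 4·0.125·0.435) − 0.19 = 0.04955.
Option 2: r to a double first cousin = 0.25.
Option 2: r to a half-sibling = 0.25.
Option 2: Σ r·B − C = (2·0.25·0.492 + 2·0.25·0.0921) − 0.53 = -0.23795.
Option 1 has the higher net inclusive-fitness payoff.

Option 1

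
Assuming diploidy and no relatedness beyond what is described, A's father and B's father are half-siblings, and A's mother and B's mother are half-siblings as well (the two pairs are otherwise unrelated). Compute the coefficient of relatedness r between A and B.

0.125

Relatedness sums over independent paths through distinct common ancestors.
A and B are related in two ways: half first cousins through their fathers (r = 1/16) and half first cousins through their mothers (r = 1/16).
r = 1/16 + 1/16 = 1/8 = 0.125.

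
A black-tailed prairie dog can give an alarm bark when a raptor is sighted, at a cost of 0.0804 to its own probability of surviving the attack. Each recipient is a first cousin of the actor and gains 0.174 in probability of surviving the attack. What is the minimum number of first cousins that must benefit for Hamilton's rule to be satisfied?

4

r to a first cousin = 0.125 (first cousins share one grandparent pair — two paths of length 4: r = 2·(1/2)^4 = 1/8).
Hamilton's rule: n·r·B > C  ⇒  n > C/(r·B) = 0.0804/(0.125·0.174) = 3.697.
The smallest integer exceeding 3.697 is 4.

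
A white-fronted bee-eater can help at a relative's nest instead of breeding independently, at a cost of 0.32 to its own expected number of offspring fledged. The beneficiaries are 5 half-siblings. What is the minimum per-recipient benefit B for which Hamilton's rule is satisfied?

0.256

r to a half-sibling = 0.25 (half-sibs share one parent — one path of length 2: r = (1/2)^2 = 1/4).
Hamilton's rule with n recipients of equal r: n·r·B > C, so B > C/(n·r) = 0.32/(5·0.25) = 0.256.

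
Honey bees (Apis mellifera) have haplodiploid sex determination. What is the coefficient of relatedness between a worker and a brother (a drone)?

0.25

Her haploid brother carries none of their father's genes and a random half of their mother's genome; that half matches the maternal half of her own genome with probability 1/2: r = 1/2 · 1/2 = 1/4.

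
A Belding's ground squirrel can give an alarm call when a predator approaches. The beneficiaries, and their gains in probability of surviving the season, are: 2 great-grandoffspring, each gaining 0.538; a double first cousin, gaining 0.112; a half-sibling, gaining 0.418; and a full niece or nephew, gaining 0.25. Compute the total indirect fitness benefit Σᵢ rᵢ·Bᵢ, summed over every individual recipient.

r to a great-grandoffspring = 0.125 (three parent–offspring links: r = (1/2)^3 = 1/8).
r to a double first cousin = 0.25 (double first cousins share both grandparent pairs — four paths of length 4: r = 4·(1/2)^4 = 1/4).
r to a half-sibling = 0.25 (half-sibs share one parent — one path of length 2: r = (1/2)^2 = 1/4).
r to a full niece or nephew = 1/4 (full aunt/uncle↔niece/nephew: two paths of length 3 through the shared grandparent pair: r = 2·(1/2)^3 = 1/4).
Summing one r·B term per recipient: 2·0.125·0.538 + 1·0.25·0.112 + 1·0.25·0.418 + 1·0.25·0.25 = 0.3295.

0.3295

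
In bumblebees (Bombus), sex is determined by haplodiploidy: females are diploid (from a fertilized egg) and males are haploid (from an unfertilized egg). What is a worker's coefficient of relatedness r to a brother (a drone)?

0.25

Her haploid brother carries none of their father's genes and a random half of their mother's genome; that half matches the maternal half of her own genome with probability 1/2: r = 1/2 · 1/2 = 1/4.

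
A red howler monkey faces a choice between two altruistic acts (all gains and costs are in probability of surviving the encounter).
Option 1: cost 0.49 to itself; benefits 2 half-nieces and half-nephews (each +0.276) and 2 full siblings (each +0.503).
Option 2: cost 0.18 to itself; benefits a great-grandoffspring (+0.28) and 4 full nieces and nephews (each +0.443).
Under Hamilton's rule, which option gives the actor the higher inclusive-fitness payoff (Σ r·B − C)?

Option 2

Option 1: r to a half-niece or half-nephew = 0.125.
Option 1: r to a full sibling = 0.5.
Option 1: Σ r·B − C = (2·0.125·0.276 + 2·0.5·0.503) − 0.49 = 0.082.
Option 2: r to a great-grandoffspring = 0.125.
Option 2: r to a full niece or nephew = 0.25.
Option 2: Σ r·B − C = (1·0.125·0.28 + 4·0.25·0.443) − 0.18 = 0.298.
Option 2 has the higher net inclusive-fitness payoff.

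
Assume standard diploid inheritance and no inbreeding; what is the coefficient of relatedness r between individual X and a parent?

0.5

Each parent–offspring link contributes a factor of 1/2, and independent paths through distinct common ancestors add.
One parent–offspring link: r = (1/2)^1 = 1/2.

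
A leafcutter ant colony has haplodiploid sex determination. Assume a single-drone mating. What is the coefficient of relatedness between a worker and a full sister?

Haplodiploid full sisters inherit their father's entire haploid genome identically (contributing 1/2) and on average half of their mother's contribution (1/2 · 1/2 = 1/4); r = 1/2 + 1/4 = 3/4.

0.75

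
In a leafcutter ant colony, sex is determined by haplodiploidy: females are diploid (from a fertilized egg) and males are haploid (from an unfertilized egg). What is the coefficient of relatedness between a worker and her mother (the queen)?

One meiotic link between diploid queen and diploid daughter: r = 1/2.

0.5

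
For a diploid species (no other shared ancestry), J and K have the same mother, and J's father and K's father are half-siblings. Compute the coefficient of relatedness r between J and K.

Relatedness sums over independent paths through distinct common ancestors.
J and K are related in two ways: half-sibs through their shared mother (r = 1/4) and half first cousins through their fathers (r = 1/16).
r = 1/4 + 1/16 = 0.3125.

0.3125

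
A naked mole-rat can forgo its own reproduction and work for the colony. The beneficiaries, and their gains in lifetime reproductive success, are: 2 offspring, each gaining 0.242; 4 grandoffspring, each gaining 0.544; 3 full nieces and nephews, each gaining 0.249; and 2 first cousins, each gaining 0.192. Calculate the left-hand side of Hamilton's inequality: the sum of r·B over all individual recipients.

r to an offspring = 0.5 (one parent–offspring link: r = (1/2)^1 = 1/2).
r to a grandoffspring = 0.25 (two parent–offspring links: r = (1/2)^2 = 1/4).
r to a full niece or nephew = 0.25 (full aunt/uncle↔niece/nephew: two paths of length 3 through the shared grandparent pair: r = 2·(1/2)^3 = 1/4).
r to a first cousin = 0.125 (first cousins share one grandparent pair — two paths of length 4: r = 2·(1/2)^4 = 1/8).
Summing one r·B term per recipient: 2·0.5·0.242 + 4·0.25·0.544 + 3·0.25·0.249 + 2·0.125·0.192 = 1.02075.

1.02075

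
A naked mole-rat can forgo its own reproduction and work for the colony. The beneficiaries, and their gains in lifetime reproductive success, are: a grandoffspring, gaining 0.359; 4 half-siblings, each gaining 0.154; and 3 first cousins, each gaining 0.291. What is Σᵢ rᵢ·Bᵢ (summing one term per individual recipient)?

r to a grandoffspring = 0.25 (two parent–offspring links: r = (1/2)^2 = 1/4).
r to a half-sibling = 0.25 (half-sibs share one parent — one path of length 2: r = (1/2)^2 = 1/4).
r to a first cousin = 0.125 (first cousins share one grandparent pair — two paths of length 4: r = 2·(1/2)^4 = 1/8).
Summing one r·B term per recipient: 1·0.25·0.359 + 4·0.25·0.154 + 3·0.125·0.291 = 0.352875.

0.352875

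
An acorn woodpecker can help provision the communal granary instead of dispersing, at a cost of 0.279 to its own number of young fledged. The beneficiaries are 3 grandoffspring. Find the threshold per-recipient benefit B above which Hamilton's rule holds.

r to a grandoffspring = 1/4 (two parent–offspring links: r = (1/2)^2 = 1/4).
Hamilton's rule with n recipients of equal r: n·r·B > C, so B > C/(n·r) = 0.279/(3·0.25) = 0.372.

0.372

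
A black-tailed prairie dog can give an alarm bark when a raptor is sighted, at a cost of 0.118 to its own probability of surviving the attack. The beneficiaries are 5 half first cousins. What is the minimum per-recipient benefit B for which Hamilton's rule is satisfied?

r to a half first cousin = 0.0625 (half first cousins share one grandparent — one path of length 4: r = (1/2)^4 = 1/16).
Hamilton's rule with n recipients of equal r: n·r·B > C, so B > C/(n·r) = 0.118/(5·0.0625) = 0.3776.

0.3776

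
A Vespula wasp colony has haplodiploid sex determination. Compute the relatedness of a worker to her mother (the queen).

0.5

One meiotic link between diploid queen and diploid daughter: r = 1/2.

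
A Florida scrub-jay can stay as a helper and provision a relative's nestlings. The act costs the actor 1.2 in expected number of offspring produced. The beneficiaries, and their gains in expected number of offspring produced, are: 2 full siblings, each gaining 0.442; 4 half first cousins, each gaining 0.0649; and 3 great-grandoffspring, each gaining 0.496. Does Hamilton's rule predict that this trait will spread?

No

Hamilton's rule: the trait is favored when the sum of r·B over every recipient exceeds the actor's cost C.
r to a full sibling = 1/2 (full sibs share both parents — two paths of length 2: r = 2·(1/2)^2 = 1/2).
r to a half first cousin = 0.0625 (half first cousins share one grandparent — one path of length 4: r = (1/2)^4 = 1/16).
r to a great-grandoffspring = 1/8 (three parent–offspring links: r = (1/2)^3 = 1/8).
Summing one r·B term per recipient: 2·0.5·0.442 + 4·0.0625·0.0649 + 3·0.125·0.496 = 0.644225.
0.644225 < 1.2: the indirect benefit is less than the cost.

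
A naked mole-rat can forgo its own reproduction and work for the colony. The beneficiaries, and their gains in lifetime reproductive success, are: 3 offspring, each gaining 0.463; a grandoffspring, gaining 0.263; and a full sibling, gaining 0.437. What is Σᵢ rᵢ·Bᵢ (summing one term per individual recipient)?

0.97875

r to an offspring = 0.5 (one parent–offspring link: r = (1/2)^1 = 1/2).
r to a grandoffspring = 0.25 (two parent–offspring links: r = (1/2)^2 = 1/4).
r to a full sibling = 0.5 (full sibs share both parents — two paths of length 2: r = 2·(1/2)^2 = 1/2).
Summing one r·B term per recipient: 3·0.5·0.463 + 1·0.25·0.263 + 1·0.5·0.437 = 0.97875.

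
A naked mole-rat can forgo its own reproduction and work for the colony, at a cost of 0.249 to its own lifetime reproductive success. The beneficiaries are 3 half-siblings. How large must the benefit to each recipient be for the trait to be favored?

0.332

r to a half-sibling = 0.25 (half-sibs share one parent — one path of length 2: r = (1/2)^2 = 1/4).
Hamilton's rule with n recipients of equal r: n·r·B > C, so B > C/(n·r) = 0.249/(3·0.25) = 0.332.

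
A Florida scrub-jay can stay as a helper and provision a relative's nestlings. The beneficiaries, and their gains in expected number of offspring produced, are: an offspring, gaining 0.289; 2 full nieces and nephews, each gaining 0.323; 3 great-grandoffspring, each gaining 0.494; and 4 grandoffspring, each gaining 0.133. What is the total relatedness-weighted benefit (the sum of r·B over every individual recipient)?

r to an offspring = 0.5 (one parent–offspring link: r = (1/2)^1 = 1/2).
r to a full niece or nephew = 1/4 (full aunt/uncle↔niece/nephew: two paths of length 3 through the shared grandparent pair: r = 2·(1/2)^3 = 1/4).
r to a great-grandoffspring = 1/8 (three parent–offspring links: r = (1/2)^3 = 1/8).
r to a grandoffspring = 1/4 (two parent–offspring links: r = (1/2)^2 = 1/4).
Summing one r·B term per recipient: 1·0.5·0.289 + 2·0.25·0.323 + 3·0.125·0.494 + 4·0.25·0.133 = 0.62425.

0.62425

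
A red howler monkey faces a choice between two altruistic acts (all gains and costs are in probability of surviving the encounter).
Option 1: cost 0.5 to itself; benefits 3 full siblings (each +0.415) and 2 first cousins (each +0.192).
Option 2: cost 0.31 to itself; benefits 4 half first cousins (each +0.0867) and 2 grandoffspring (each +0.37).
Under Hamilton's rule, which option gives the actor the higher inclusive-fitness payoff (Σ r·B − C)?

Option 1: r to a full sibling = 0.5.
Option 1: r to a first cousin = 0.125.
Option 1: Σ r·B − C = (3·0.5·0.415 + 2·0.125·0.192) − 0.5 = 0.1705.
Option 2: r to a half first cousin = 0.0625.
Option 2: r to a grandoffspring = 0.25.
Option 2: Σ r·B − C = (4·0.0625·0.0867 + 2·0.25·0.37) − 0.31 = -0.103325.
Option 1 has the higher net inclusive-fitness payoff.

Option 1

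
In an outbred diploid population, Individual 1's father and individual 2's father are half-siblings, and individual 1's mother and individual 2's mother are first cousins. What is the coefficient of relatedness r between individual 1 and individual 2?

Independent pedigree routes through distinct common ancestors add.
Individual 1 and individual 2 are related in two ways: half first cousins through their fathers (r = 1/16) and second cousins through their mothers (r = 1/32).
r = 1/16 + 1/32 = 0.09375.

0.09375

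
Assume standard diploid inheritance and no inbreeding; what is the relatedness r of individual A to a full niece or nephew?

Each parent–offspring link contributes a factor of 1/2, and independent paths through distinct common ancestors add.
Full aunt/uncle↔niece/nephew: two paths of length 3 through the shared grandparent pair: r = 2·(1/2)^3 = 1/4.

0.25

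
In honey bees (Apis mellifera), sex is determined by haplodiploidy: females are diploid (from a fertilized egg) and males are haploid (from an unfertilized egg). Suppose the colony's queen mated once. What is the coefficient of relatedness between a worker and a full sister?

0.75

Haplodiploid full sisters inherit their father's entire haploid genome identically (contributing 1/2) and on average half of their mother's contribution (1/2 · 1/2 = 1/4); r = 1/2 + 1/4 = 3/4.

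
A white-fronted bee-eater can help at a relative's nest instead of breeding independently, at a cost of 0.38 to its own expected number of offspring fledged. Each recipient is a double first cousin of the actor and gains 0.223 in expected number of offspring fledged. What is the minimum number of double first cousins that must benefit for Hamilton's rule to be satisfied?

r to a double first cousin = 1/4 (double first cousins share both grandparent pairs — four paths of length 4: r = 4·(1/2)^4 = 1/4).
Hamilton's rule: n·r·B > C  ⇒  n > C/(r·B) = 0.38/(0.25·0.223) = 6.816.
The smallest integer exceeding 6.816 is 7.

7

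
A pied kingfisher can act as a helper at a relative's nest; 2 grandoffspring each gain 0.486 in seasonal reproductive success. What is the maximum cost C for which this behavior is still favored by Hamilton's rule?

r to a grandoffspring = 1/4 (two parent–offspring links: r = (1/2)^2 = 1/4).
Hamilton's rule: n·r·B > C, so the trait is favored while C < n·r·B = 2·0.25·0.486 = 0.243.

0.243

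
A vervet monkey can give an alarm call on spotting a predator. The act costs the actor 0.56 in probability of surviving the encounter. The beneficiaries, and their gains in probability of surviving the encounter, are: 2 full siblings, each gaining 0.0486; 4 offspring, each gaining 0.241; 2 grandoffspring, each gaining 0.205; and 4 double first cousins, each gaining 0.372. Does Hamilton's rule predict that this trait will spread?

Yes

Hamilton's rule: the trait is favored when the sum of r·B over every recipient exceeds the actor's cost C.
r to a full sibling = 1/2 (full sibs share both parents — two paths of length 2: r = 2·(1/2)^2 = 1/2).
r to an offspring = 0.5 (one parent–offspring link: r = (1/2)^1 = 1/2).
r to a grandoffspring = 1/4 (two parent–offspring links: r = (1/2)^2 = 1/4).
r to a double first cousin = 0.25 (double first cousins share both grandparent pairs — four paths of length 4: r = 4·(1/2)^4 = 1/4).
Summing one r·B term per recipient: 2·0.5·0.0486 + 4·0.5·0.241 + 2·0.25·0.205 + 4·0.25·0.372 = 1.0051.
1.0051 > 0.56: the indirect benefit exceeds the cost.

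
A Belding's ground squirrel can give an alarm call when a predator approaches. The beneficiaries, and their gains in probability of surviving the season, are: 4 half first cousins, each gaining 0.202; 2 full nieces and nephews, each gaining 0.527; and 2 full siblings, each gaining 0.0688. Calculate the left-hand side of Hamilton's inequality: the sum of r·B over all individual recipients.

r to a half first cousin = 1/16 (half first cousins share one grandparent — one path of length 4: r = (1/2)^4 = 1/16).
r to a full niece or nephew = 1/4 (full aunt/uncle↔niece/nephew: two paths of length 3 through the shared grandparent pair: r = 2·(1/2)^3 = 1/4).
r to a full sibling = 0.5 (full sibs share both parents — two paths of length 2: r = 2·(1/2)^2 = 1/2).
Summing one r·B term per recipient: 4·0.0625·0.202 + 2·0.25·0.527 + 2·0.5·0.0688 = 0.3828.

0.3828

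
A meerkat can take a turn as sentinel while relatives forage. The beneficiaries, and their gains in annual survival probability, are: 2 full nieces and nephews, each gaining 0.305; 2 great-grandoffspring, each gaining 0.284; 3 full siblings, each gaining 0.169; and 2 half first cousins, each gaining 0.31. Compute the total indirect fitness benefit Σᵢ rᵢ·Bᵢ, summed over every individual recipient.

0.51575

r to a full niece or nephew = 1/4 (full aunt/uncle↔niece/nephew: two paths of length 3 through the shared grandparent pair: r = 2·(1/2)^3 = 1/4).
r to a great-grandoffspring = 0.125 (three parent–offspring links: r = (1/2)^3 = 1/8).
r to a full sibling = 0.5 (full sibs share both parents — two paths of length 2: r = 2·(1/2)^2 = 1/2).
r to a half first cousin = 0.0625 (half first cousins share one grandparent — one path of length 4: r = (1/2)^4 = 1/16).
Summing one r·B term per recipient: 2·0.25·0.305 + 2·0.125·0.284 + 3·0.5·0.169 + 2·0.0625·0.31 = 0.51575.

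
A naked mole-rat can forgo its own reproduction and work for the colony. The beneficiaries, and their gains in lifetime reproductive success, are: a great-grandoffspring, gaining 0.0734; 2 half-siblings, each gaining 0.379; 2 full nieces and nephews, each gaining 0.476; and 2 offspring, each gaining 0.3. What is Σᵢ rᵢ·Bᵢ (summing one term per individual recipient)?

r to a great-grandoffspring = 0.125 (three parent–offspring links: r = (1/2)^3 = 1/8).
r to a half-sibling = 1/4 (half-sibs share one parent — one path of length 2: r = (1/2)^2 = 1/4).
r to a full niece or nephew = 1/4 (full aunt/uncle↔niece/nephew: two paths of length 3 through the shared grandparent pair: r = 2·(1/2)^3 = 1/4).
r to an offspring = 1/2 (one parent–offspring link: r = (1/2)^1 = 1/2).
Summing one r·B term per recipient: 1·0.125·0.0734 + 2·0.25·0.379 + 2·0.25·0.476 + 2·0.5·0.3 = 0.736675.

0.736675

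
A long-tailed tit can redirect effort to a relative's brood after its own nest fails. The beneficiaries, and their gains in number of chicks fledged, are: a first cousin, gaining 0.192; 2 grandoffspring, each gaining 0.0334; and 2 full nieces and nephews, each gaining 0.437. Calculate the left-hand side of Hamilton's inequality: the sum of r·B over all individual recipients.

0.2592

r to a first cousin = 1/8 (first cousins share one grandparent pair — two paths of length 4: r = 2·(1/2)^4 = 1/8).
r to a grandoffspring = 1/4 (two parent–offspring links: r = (1/2)^2 = 1/4).
r to a full niece or nephew = 0.25 (full aunt/uncle↔niece/nephew: two paths of length 3 through the shared grandparent pair: r = 2·(1/2)^3 = 1/4).
Summing one r·B term per recipient: 1·0.125·0.192 + 2·0.25·0.0334 + 2·0.25·0.437 = 0.2592.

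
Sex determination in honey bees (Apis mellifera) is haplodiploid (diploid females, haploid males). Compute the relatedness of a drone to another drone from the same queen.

Haploid brothers each carry a random half of the queen's diploid genome, so on average they share half: r = 1/2.

0.5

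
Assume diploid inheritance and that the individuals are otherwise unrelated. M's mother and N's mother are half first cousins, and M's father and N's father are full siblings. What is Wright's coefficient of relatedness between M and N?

Independent pedigree routes through distinct common ancestors add.
M and N are related in two ways: half second cousins through their mothers (r = 1/64) and first cousins through their fathers (r = 1/8).
r = 1/64 + 1/8 = 0.140625.

0.140625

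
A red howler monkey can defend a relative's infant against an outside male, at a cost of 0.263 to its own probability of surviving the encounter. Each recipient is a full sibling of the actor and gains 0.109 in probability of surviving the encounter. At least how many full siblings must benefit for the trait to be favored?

5

r to a full sibling = 1/2 (full sibs share both parents — two paths of length 2: r = 2·(1/2)^2 = 1/2).
Hamilton's rule: n·r·B > C  ⇒  n > C/(r·B) = 0.263/(0.5·0.109) = 4.826.
The smallest integer exceeding 4.826 is 5.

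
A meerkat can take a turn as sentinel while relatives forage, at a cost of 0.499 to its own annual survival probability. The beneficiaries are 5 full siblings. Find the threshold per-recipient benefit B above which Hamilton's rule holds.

0.1996

r to a full sibling = 0.5 (full sibs share both parents — two paths of length 2: r = 2·(1/2)^2 = 1/2).
Hamilton's rule with n recipients of equal r: n·r·B > C, so B > C/(n·r) = 0.499/(5·0.5) = 0.1996.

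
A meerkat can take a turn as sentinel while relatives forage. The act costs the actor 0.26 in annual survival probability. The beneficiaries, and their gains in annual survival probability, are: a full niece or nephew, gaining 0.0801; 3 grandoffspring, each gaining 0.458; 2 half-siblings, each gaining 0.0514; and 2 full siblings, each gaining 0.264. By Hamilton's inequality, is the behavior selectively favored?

Hamilton's rule: the trait is favored when the sum of r·B over every recipient exceeds the actor's cost C.
r to a full niece or nephew = 0.25 (full aunt/uncle↔niece/nephew: two paths of length 3 through the shared grandparent pair: r = 2·(1/2)^3 = 1/4).
r to a grandoffspring = 0.25 (two parent–offspring links: r = (1/2)^2 = 1/4).
r to a half-sibling = 0.25 (half-sibs share one parent — one path of length 2: r = (1/2)^2 = 1/4).
r to a full sibling = 1/2 (full sibs share both parents — two paths of length 2: r = 2·(1/2)^2 = 1/2).
Summing one r·B term per recipient: 1·0.25·0.0801 + 3·0.25·0.458 + 2·0.25·0.0514 + 2·0.5·0.264 = 0.653225.
0.653225 > 0.26: the indirect benefit exceeds the cost.

Yes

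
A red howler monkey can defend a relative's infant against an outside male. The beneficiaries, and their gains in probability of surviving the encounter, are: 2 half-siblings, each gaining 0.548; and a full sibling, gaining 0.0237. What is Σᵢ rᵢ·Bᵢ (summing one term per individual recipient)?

r to a half-sibling = 0.25 (half-sibs share one parent — one path of length 2: r = (1/2)^2 = 1/4).
r to a full sibling = 0.5 (full sibs share both parents — two paths of length 2: r = 2·(1/2)^2 = 1/2).
Summing one r·B term per recipient: 2·0.25·0.548 + 1·0.5·0.0237 = 0.28585.

0.28585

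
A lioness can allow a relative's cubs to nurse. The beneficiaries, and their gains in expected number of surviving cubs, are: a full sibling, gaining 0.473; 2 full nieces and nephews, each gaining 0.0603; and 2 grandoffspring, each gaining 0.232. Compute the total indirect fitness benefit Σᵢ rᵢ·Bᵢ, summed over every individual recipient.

0.38265

r to a full sibling = 0.5 (full sibs share both parents — two paths of length 2: r = 2·(1/2)^2 = 1/2).
r to a full niece or nephew = 0.25 (full aunt/uncle↔niece/nephew: two paths of length 3 through the shared grandparent pair: r = 2·(1/2)^3 = 1/4).
r to a grandoffspring = 1/4 (two parent–offspring links: r = (1/2)^2 = 1/4).
Summing one r·B term per recipient: 1·0.5·0.473 + 2·0.25·0.0603 + 2·0.25·0.232 = 0.38265.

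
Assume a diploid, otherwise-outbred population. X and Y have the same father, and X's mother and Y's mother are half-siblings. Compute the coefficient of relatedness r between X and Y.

Independent pedigree routes through distinct common ancestors add.
X and Y are related in two ways: half-sibs through their shared father (r = 1/4) and half first cousins through their mothers (r = 1/16).
r = 1/4 + 1/16 = 0.3125.

0.3125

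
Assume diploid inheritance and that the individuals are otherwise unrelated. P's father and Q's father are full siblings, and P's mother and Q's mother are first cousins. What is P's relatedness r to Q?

0.15625

Relatedness sums over independent paths through distinct common ancestors.
P and Q are related in two ways: first cousins through their fathers (r = 1/8) and second cousins through their mothers (r = 1/32).
r = 1/8 + 1/32 = 5/32 = 0.15625.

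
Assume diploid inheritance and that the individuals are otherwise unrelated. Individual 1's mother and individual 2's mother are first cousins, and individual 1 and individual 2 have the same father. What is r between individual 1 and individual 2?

0.28125

Wright's path rule: contributions from independent ancestry routes add.
Individual 1 and individual 2 are related in two ways: second cousins through their mothers (r = 1/32) and half-sibs through their shared father (r = 1/4).
r = 1/32 + 1/4 = 0.28125.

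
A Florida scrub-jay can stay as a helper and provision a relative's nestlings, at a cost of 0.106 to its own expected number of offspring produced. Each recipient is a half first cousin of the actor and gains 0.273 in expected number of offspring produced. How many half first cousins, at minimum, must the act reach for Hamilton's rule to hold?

7

r to a half first cousin = 0.0625 (half first cousins share one grandparent — one path of length 4: r = (1/2)^4 = 1/16).
Hamilton's rule: n·r·B > C  ⇒  n > C/(r·B) = 0.106/(0.0625·0.273) = 6.212.
The smallest integer exceeding 6.212 is 7.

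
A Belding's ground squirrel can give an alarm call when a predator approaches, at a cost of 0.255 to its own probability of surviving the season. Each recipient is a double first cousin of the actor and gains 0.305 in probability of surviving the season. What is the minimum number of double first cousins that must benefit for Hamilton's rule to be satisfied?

4

r to a double first cousin = 0.25 (double first cousins share both grandparent pairs — four paths of length 4: r = 4·(1/2)^4 = 1/4).
Hamilton's rule: n·r·B > C  ⇒  n > C/(r·B) = 0.255/(0.25·0.305) = 3.344.
The smallest integer exceeding 3.344 is 4.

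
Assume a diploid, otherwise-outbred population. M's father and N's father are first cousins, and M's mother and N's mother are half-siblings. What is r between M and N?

With two independent routes of shared ancestry, r is the sum of the two contributions.
M and N are related in two ways: second cousins through their fathers (r = 1/32) and half first cousins through their mothers (r = 1/16).
r = 1/32 + 1/16 = 0.09375.

0.09375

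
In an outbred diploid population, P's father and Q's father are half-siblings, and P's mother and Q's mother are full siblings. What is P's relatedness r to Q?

0.1875

Relatedness sums over independent paths through distinct common ancestors.
P and Q are related in two ways: half first cousins through their fathers (r = 1/16) and first cousins through their mothers (r = 1/8).
r = 1/16 + 1/8 = 3/16 = 0.1875.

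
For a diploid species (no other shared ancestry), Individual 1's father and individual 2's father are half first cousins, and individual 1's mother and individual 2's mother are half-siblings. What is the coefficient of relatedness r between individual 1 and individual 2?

With two independent routes of shared ancestry, r is the sum of the two contributions.
Individual 1 and individual 2 are related in two ways: half second cousins through their fathers (r = 1/64) and half first cousins through their mothers (r = 1/16).
r = 1/64 + 1/16 = 0.078125.

0.078125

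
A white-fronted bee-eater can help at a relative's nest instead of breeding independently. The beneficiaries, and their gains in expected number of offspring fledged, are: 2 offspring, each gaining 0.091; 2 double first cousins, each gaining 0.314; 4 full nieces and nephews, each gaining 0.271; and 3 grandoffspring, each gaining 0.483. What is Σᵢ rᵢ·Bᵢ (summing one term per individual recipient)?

r to an offspring = 1/2 (one parent–offspring link: r = (1/2)^1 = 1/2).
r to a double first cousin = 0.25 (double first cousins share both grandparent pairs — four paths of length 4: r = 4·(1/2)^4 = 1/4).
r to a full niece or nephew = 0.25 (full aunt/uncle↔niece/nephew: two paths of length 3 through the shared grandparent pair: r = 2·(1/2)^3 = 1/4).
r to a grandoffspring = 1/4 (two parent–offspring links: r = (1/2)^2 = 1/4).
Summing one r·B term per recipient: 2·0.5·0.091 + 2·0.25·0.314 + 4·0.25·0.271 + 3·0.25·0.483 = 0.88125.

0.88125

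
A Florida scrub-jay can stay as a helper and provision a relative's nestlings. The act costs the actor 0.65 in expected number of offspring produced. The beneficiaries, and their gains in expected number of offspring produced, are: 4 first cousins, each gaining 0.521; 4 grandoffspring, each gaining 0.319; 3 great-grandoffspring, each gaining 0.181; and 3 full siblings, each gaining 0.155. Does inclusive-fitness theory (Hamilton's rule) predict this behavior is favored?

Yes

Hamilton's rule: the trait is favored when the sum of r·B over every recipient exceeds the actor's cost C.
r to a first cousin = 0.125 (first cousins share one grandparent pair — two paths of length 4: r = 2·(1/2)^4 = 1/8).
r to a grandoffspring = 0.25 (two parent–offspring links: r = (1/2)^2 = 1/4).
r to a great-grandoffspring = 0.125 (three parent–offspring links: r = (1/2)^3 = 1/8).
r to a full sibling = 0.5 (full sibs share both parents — two paths of length 2: r = 2·(1/2)^2 = 1/2).
Summing one r·B term per recipient: 4·0.125·0.521 + 4·0.25·0.319 + 3·0.125·0.181 + 3·0.5·0.155 = 0.879875.
0.879875 > 0.65: the indirect benefit exceeds the cost.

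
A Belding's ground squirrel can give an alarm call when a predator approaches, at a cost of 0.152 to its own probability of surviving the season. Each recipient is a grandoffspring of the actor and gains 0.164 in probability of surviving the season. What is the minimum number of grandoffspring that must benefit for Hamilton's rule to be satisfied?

4

r to a grandoffspring = 1/4 (two parent–offspring links: r = (1/2)^2 = 1/4).
Hamilton's rule: n·r·B > C  ⇒  n > C/(r·B) = 0.152/(0.25·0.164) = 3.707.
The smallest integer exceeding 3.707 is 4.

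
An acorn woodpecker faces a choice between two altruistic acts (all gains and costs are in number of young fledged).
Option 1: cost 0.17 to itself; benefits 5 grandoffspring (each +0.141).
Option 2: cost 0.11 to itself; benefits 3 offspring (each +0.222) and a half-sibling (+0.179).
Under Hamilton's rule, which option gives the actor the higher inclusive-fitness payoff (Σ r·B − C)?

Option 2

Option 1: r to a grandoffspring = 0.25.
Option 1: Σ r·B − C = (5·0.25·0.141) − 0.17 = 0.00625.
Option 2: r to an offspring = 0.5.
Option 2: r to a half-sibling = 0.25.
Option 2: Σ r·B − C = (3·0.5·0.222 + 1·0.25·0.179) − 0.11 = 0.26775.
Option 2 has the higher net inclusive-fitness payoff.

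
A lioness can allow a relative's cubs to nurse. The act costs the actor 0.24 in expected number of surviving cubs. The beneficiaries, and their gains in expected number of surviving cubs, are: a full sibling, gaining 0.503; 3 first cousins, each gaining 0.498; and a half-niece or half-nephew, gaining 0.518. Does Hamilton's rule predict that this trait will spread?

Yes

Hamilton's rule: the trait is favored when the sum of r·B over every recipient exceeds the actor's cost C.
r to a full sibling = 0.5 (full sibs share both parents — two paths of length 2: r = 2·(1/2)^2 = 1/2).
r to a first cousin = 1/8 (first cousins share one grandparent pair — two paths of length 4: r = 2·(1/2)^4 = 1/8).
r to a half-niece or half-nephew = 0.125 (half-aunt/uncle↔niece/nephew: one path of length 3: r = (1/2)^3 = 1/8).
Summing one r·B term per recipient: 1·0.5·0.503 + 3·0.125·0.498 + 1·0.125·0.518 = 0.503.
0.503 > 0.24: the indirect benefit exceeds the cost.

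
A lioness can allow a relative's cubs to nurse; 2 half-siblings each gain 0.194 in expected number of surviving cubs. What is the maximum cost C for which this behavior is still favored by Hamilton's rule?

0.097

r to a half-sibling = 1/4 (half-sibs share one parent — one path of length 2: r = (1/2)^2 = 1/4).
Hamilton's rule: n·r·B > C, so the trait is favored while C < n·r·B = 2·0.25·0.194 = 0.097.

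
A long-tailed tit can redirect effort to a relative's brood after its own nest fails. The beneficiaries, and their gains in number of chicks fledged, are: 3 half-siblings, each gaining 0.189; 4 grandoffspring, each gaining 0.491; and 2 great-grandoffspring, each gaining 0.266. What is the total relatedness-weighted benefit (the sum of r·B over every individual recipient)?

0.69925

r to a half-sibling = 0.25 (half-sibs share one parent — one path of length 2: r = (1/2)^2 = 1/4).
r to a grandoffspring = 1/4 (two parent–offspring links: r = (1/2)^2 = 1/4).
r to a great-grandoffspring = 0.125 (three parent–offspring links: r = (1/2)^3 = 1/8).
Summing one r·B term per recipient: 3·0.25·0.189 + 4·0.25·0.491 + 2·0.125·0.266 = 0.69925.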